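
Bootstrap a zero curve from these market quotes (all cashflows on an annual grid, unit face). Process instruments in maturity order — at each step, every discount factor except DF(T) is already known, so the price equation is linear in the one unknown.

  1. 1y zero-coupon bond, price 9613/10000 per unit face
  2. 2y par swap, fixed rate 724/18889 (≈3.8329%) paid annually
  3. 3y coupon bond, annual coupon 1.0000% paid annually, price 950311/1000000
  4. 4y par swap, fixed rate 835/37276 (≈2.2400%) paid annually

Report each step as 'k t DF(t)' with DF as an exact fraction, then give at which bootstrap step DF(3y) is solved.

step 1 [1y] zero: DF = P = 9613/10000 ≈ 0.961300
step 2 [2y] swap r/1=724/18889: DF=(1 − 724/18889·(0.961300))/(1+724/18889) = 2319/2500 ≈ 0.927600
step 3 [3y] bond c/1=1/100: DF=(950311/1000000 − 1/100·(0.961300+0.927600))/(1+1/100) = 4611/5000 ≈ 0.922200
step 4 [4y] swap r/1=835/37276: DF=(1 − 835/37276·(0.961300+0.927600+0.922200))/(1+835/37276) = 1833/2000 ≈ 0.916500

1 1 9613/10000
2 2 2319/2500
3 3 4611/5000
4 4 1833/2000
DF(3y) is solved at step 3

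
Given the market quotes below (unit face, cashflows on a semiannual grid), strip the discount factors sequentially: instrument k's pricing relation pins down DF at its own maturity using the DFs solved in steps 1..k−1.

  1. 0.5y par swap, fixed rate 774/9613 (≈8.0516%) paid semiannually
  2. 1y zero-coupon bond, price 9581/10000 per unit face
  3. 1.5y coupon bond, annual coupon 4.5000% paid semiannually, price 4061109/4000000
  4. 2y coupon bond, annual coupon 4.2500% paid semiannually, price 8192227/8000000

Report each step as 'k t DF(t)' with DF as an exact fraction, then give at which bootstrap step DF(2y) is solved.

1 1/2 9613/10000
2 1 9581/10000
3 3/2 9507/10000
4 2 943/1000
DF(2y) is solved at step 4

step 1 [0.5y] swap r/2=387/9613: DF=(1 − 387/9613·(0))/(1+387/9613) = 9613/10000 ≈ 0.961300
step 2 [1y] zero: DF = P = 9581/10000 ≈ 0.958100
step 3 [1.5y] bond c/2=9/400: DF=(4061109/4000000 − 9/400·(0.961300+0.958100))/(1+9/400) = 9507/10000 ≈ 0.950700
step 4 [2y] bond c/2=17/800: DF=(8192227/8000000 − 17/800·(0.961300+0.958100+0.950700))/(1+17/800) = 943/1000 ≈ 0.943000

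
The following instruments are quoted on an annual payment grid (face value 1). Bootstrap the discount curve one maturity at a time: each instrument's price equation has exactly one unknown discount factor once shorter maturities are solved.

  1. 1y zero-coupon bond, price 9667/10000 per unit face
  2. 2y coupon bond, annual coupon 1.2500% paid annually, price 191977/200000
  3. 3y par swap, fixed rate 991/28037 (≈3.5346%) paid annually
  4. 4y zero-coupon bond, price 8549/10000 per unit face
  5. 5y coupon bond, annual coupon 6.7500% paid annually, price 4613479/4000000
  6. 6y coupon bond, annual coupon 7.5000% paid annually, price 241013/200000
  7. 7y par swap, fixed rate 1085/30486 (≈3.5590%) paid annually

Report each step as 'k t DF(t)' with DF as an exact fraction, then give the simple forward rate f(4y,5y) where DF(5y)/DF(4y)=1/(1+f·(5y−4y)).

step 1 [1y] zero: DF = P = 9667/10000 ≈ 0.966700
step 2 [2y] bond c/1=1/80: DF=(191977/200000 − 1/80·(0.966700))/(1+1/80) = 9361/10000 ≈ 0.936100
step 3 [3y] swap r/1=991/28037: DF=(1 − 991/28037·(0.966700+0.936100))/(1+991/28037) = 9009/10000 ≈ 0.900900
step 4 [4y] zero: DF = P = 8549/10000 ≈ 0.854900
step 5 [5y] bond c/1=27/400: DF=(4613479/4000000 − 27/400·(0.966700+0.936100+0.900900+0.854900))/(1+27/400) = 8491/10000 ≈ 0.849100
step 6 [6y] bond c/1=3/40: DF=(241013/200000 − 3/40·(0.966700+0.936100+0.900900+0.854900+0.849100))/(1+3/40) = 1613/2000 ≈ 0.806500
step 7 [7y] swap r/1=1085/30486: DF=(1 − 1085/30486·(0.966700+0.936100+0.900900+0.854900+0.849100+0.806500))/(1+1085/30486) = 783/1000 ≈ 0.783000

1 1 9667/10000
2 2 9361/10000
3 3 9009/10000
4 4 8549/10000
5 5 8491/10000
6 6 1613/2000
7 7 783/1000
f(4y,5y) = ((8549/10000)/(8491/10000) − 1)/(1) = 58/8491 ≈ 0.6831%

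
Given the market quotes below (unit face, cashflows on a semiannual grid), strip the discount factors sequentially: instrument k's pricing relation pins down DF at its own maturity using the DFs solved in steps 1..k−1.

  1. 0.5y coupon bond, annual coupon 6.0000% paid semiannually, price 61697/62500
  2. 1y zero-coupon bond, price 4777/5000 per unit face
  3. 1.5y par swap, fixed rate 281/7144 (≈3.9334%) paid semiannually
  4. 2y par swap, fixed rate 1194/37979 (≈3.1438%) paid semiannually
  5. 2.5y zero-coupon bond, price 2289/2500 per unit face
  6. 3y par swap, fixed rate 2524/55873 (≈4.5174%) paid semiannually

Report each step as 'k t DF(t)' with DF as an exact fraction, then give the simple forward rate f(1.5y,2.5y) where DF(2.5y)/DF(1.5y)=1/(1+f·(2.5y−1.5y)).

1 1/2 599/625
2 1 4777/5000
3 3/2 4719/5000
4 2 9403/10000
5 5/2 2289/2500
6 3 4369/5000
f(1.5y,2.5y) = ((4719/5000)/(2289/2500) − 1)/(1) = 47/1526 ≈ 3.0799%

step 1 [0.5y] bond c/2=3/100: DF=(61697/62500 − 3/100·(0))/(1+3/100) = 599/625 ≈ 0.958400
step 2 [1y] zero: DF = P = 4777/5000 ≈ 0.955400
step 3 [1.5y] swap r/2=281/14288: DF=(1 − 281/14288·(0.958400+0.955400))/(1+281/14288) = 4719/5000 ≈ 0.943800
step 4 [2y] swap r/2=597/37979: DF=(1 − 597/37979·(0.958400+0.955400+0.943800))/(1+597/37979) = 9403/10000 ≈ 0.940300
step 5 [2.5y] zero: DF = P = 2289/2500 ≈ 0.915600
step 6 [3y] swap r/2=1262/55873: DF=(1 − 1262/55873·(0.958400+0.955400+0.943800+0.940300+0.915600))/(1+1262/55873) = 4369/5000 ≈ 0.873800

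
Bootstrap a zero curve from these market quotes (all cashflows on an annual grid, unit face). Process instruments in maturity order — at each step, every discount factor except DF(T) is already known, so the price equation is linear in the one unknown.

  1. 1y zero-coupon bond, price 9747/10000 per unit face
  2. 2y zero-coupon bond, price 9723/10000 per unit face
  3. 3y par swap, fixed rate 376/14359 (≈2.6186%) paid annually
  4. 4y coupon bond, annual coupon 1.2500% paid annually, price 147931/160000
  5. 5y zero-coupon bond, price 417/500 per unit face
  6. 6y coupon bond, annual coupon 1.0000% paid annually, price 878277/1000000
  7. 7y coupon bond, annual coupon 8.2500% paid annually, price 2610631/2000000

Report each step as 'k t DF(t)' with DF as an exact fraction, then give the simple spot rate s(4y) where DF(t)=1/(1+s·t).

1 1 9747/10000
2 2 9723/10000
3 3 578/625
4 4 8777/10000
5 5 417/500
6 6 4121/5000
7 7 7937/10000
s(4y) = (1/(8777/10000) − 1)/(4) = 1223/35108 ≈ 3.4835%

step 1 [1y] zero: DF = P = 9747/10000 ≈ 0.974700
step 2 [2y] zero: DF = P = 9723/10000 ≈ 0.972300
step 3 [3y] swap r/1=376/14359: DF=(1 − 376/14359·(0.974700+0.972300))/(1+376/14359) = 578/625 ≈ 0.924800
step 4 [4y] bond c/1=1/80: DF=(147931/160000 − 1/80·(0.974700+0.972300+0.924800))/(1+1/80) = 8777/10000 ≈ 0.877700
step 5 [5y] zero: DF = P = 417/500 ≈ 0.834000
step 6 [6y] bond c/1=1/100: DF=(878277/1000000 − 1/100·(0.974700+0.972300+0.924800+0.877700+0.834000))/(1+1/100) = 4121/5000 ≈ 0.824200
step 7 [7y] bond c/1=33/400: DF=(2610631/2000000 − 33/400·(0.974700+0.972300+0.924800+0.877700+0.834000+0.824200))/(1+33/400) = 7937/10000 ≈ 0.793700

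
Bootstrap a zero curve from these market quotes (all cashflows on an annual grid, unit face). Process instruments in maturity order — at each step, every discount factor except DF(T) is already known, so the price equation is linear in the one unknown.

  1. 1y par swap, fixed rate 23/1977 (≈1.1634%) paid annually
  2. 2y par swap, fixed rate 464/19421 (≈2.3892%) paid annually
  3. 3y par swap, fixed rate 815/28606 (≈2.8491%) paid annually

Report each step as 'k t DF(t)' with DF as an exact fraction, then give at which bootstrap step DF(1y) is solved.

step 1 [1y] swap r/1=23/1977: DF=(1 − 23/1977·(0))/(1+23/1977) = 1977/2000 ≈ 0.988500
step 2 [2y] swap r/1=464/19421: DF=(1 − 464/19421·(0.988500))/(1+464/19421) = 596/625 ≈ 0.953600
step 3 [3y] swap r/1=815/28606: DF=(1 − 815/28606·(0.988500+0.953600))/(1+815/28606) = 1837/2000 ≈ 0.918500

1 1 1977/2000
2 2 596/625
3 3 1837/2000
DF(1y) is solved at step 1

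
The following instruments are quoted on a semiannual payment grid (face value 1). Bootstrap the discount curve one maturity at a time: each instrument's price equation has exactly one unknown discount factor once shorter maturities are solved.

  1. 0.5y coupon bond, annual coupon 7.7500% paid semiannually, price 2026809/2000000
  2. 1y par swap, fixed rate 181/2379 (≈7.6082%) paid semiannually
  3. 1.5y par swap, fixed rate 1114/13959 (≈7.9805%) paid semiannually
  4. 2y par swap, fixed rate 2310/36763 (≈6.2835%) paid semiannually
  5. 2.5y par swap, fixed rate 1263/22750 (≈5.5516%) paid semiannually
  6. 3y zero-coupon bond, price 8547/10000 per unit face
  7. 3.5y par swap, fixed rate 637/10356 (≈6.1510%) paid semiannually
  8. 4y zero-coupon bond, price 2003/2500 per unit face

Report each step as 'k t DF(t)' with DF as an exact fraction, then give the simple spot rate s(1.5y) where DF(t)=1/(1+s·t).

step 1 [0.5y] bond c/2=31/800: DF=(2026809/2000000 − 31/800·(0))/(1+31/800) = 2439/2500 ≈ 0.975600
step 2 [1y] swap r/2=181/4758: DF=(1 − 181/4758·(0.975600))/(1+181/4758) = 2319/2500 ≈ 0.927600
step 3 [1.5y] swap r/2=557/13959: DF=(1 − 557/13959·(0.975600+0.927600))/(1+557/13959) = 4443/5000 ≈ 0.888600
step 4 [2y] swap r/2=1155/36763: DF=(1 − 1155/36763·(0.975600+0.927600+0.888600))/(1+1155/36763) = 1769/2000 ≈ 0.884500
step 5 [2.5y] swap r/2=1263/45500: DF=(1 − 1263/45500·(0.975600+0.927600+0.888600+0.884500))/(1+1263/45500) = 8737/10000 ≈ 0.873700
step 6 [3y] zero: DF = P = 8547/10000 ≈ 0.854700
step 7 [3.5y] swap r/2=637/20712: DF=(1 − 637/20712·(0.975600+0.927600+0.888600+0.884500+0.873700+0.854700))/(1+637/20712) = 8089/10000 ≈ 0.808900
step 8 [4y] zero: DF = P = 2003/2500 ≈ 0.801200

1 1/2 2439/2500
2 1 2319/2500
3 3/2 4443/5000
4 2 1769/2000
5 5/2 8737/10000
6 3 8547/10000
7 7/2 8089/10000
8 4 2003/2500
s(1.5y) = (1/(4443/5000) − 1)/(3/2) = 1114/13329 ≈ 8.3577%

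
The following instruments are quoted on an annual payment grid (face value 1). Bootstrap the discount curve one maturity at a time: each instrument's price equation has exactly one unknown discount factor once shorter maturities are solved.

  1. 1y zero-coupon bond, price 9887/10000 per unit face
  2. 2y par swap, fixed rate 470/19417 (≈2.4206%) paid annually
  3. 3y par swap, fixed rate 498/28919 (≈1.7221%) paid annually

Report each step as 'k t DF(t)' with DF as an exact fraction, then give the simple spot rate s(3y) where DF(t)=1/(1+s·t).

1 1 9887/10000
2 2 953/1000
3 3 4751/5000
s(3y) = (1/(4751/5000) − 1)/(3) = 83/4751 ≈ 1.7470%

step 1 [1y] zero: DF = P = 9887/10000 ≈ 0.988700
step 2 [2y] swap r/1=470/19417: DF=(1 − 470/19417·(0.988700))/(1+470/19417) = 953/1000 ≈ 0.953000
step 3 [3y] swap r/1=498/28919: DF=(1 − 498/28919·(0.988700+0.953000))/(1+498/28919) = 4751/5000 ≈ 0.950200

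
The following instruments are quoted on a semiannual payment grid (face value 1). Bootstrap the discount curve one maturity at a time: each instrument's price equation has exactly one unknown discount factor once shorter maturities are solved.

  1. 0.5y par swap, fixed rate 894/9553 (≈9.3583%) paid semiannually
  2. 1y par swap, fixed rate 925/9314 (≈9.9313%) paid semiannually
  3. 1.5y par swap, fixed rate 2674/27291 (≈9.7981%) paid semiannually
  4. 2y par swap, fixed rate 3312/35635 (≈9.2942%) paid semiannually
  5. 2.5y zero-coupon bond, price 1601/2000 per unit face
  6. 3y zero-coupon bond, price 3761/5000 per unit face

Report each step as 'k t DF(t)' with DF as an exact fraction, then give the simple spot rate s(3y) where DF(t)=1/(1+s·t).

step 1 [0.5y] swap r/2=447/9553: DF=(1 − 447/9553·(0))/(1+447/9553) = 9553/10000 ≈ 0.955300
step 2 [1y] swap r/2=925/18628: DF=(1 − 925/18628·(0.955300))/(1+925/18628) = 363/400 ≈ 0.907500
step 3 [1.5y] swap r/2=1337/27291: DF=(1 − 1337/27291·(0.955300+0.907500))/(1+1337/27291) = 8663/10000 ≈ 0.866300
step 4 [2y] swap r/2=1656/35635: DF=(1 − 1656/35635·(0.955300+0.907500+0.866300))/(1+1656/35635) = 1043/1250 ≈ 0.834400
step 5 [2.5y] zero: DF = P = 1601/2000 ≈ 0.800500
step 6 [3y] zero: DF = P = 3761/5000 ≈ 0.752200

1 1/2 9553/10000
2 1 363/400
3 3/2 8663/10000
4 2 1043/1250
5 5/2 1601/2000
6 3 3761/5000
s(3y) = (1/(3761/5000) − 1)/(3) = 413/3761 ≈ 10.9811%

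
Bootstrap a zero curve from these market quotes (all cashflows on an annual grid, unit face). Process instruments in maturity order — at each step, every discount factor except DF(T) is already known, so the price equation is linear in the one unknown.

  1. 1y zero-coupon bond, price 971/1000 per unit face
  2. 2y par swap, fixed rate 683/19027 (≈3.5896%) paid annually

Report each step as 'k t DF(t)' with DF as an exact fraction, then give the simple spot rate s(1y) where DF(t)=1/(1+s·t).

1 1 971/1000
2 2 9317/10000
s(1y) = (1/(971/1000) − 1)/(1) = 29/971 ≈ 2.9866%

step 1 [1y] zero: DF = P = 971/1000 ≈ 0.971000
step 2 [2y] swap r/1=683/19027: DF=(1 − 683/19027·(0.971000))/(1+683/19027) = 9317/10000 ≈ 0.931700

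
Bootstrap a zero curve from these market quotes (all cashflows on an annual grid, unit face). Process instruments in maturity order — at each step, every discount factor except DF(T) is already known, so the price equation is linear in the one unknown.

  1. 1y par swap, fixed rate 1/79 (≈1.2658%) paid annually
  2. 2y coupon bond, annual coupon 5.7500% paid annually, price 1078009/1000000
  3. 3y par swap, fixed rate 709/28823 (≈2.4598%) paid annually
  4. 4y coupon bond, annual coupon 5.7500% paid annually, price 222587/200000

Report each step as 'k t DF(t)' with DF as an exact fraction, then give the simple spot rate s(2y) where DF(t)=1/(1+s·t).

step 1 [1y] swap r/1=1/79: DF=(1 − 1/79·(0))/(1+1/79) = 79/80 ≈ 0.987500
step 2 [2y] bond c/1=23/400: DF=(1078009/1000000 − 23/400·(0.987500))/(1+23/400) = 9657/10000 ≈ 0.965700
step 3 [3y] swap r/1=709/28823: DF=(1 − 709/28823·(0.987500+0.965700))/(1+709/28823) = 9291/10000 ≈ 0.929100
step 4 [4y] bond c/1=23/400: DF=(222587/200000 − 23/400·(0.987500+0.965700+0.929100))/(1+23/400) = 8957/10000 ≈ 0.895700

1 1 79/80
2 2 9657/10000
3 3 9291/10000
4 4 8957/10000
s(2y) = (1/(9657/10000) − 1)/(2) = 343/19314 ≈ 1.7759%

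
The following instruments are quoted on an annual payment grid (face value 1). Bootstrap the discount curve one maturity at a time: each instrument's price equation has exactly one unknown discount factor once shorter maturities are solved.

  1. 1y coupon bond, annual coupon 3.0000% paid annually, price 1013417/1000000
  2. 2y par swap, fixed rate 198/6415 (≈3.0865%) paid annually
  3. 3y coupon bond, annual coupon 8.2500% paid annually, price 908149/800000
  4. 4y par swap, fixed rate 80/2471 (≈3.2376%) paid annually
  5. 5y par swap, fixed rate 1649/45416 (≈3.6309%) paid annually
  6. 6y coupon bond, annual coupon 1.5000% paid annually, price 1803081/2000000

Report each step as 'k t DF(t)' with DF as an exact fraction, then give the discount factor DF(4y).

1 1 9839/10000
2 2 4703/5000
3 3 451/500
4 4 22/25
5 5 8351/10000
6 6 8211/10000
DF(4y) = 22/25 ≈ 0.880000

step 1 [1y] bond c/1=3/100: DF=(1013417/1000000 − 3/100·(0))/(1+3/100) = 9839/10000 ≈ 0.983900
step 2 [2y] swap r/1=198/6415: DF=(1 − 198/6415·(0.983900))/(1+198/6415) = 4703/5000 ≈ 0.940600
step 3 [3y] bond c/1=33/400: DF=(908149/800000 − 33/400·(0.983900+0.940600))/(1+33/400) = 451/500 ≈ 0.902000
step 4 [4y] swap r/1=80/2471: DF=(1 − 80/2471·(0.983900+0.940600+0.902000))/(1+80/2471) = 22/25 ≈ 0.880000
step 5 [5y] swap r/1=1649/45416: DF=(1 − 1649/45416·(0.983900+0.940600+0.902000+0.880000))/(1+1649/45416) = 8351/10000 ≈ 0.835100
step 6 [6y] bond c/1=3/200: DF=(1803081/2000000 − 3/200·(0.983900+0.940600+0.902000+0.880000+0.835100))/(1+3/200) = 8211/10000 ≈ 0.821100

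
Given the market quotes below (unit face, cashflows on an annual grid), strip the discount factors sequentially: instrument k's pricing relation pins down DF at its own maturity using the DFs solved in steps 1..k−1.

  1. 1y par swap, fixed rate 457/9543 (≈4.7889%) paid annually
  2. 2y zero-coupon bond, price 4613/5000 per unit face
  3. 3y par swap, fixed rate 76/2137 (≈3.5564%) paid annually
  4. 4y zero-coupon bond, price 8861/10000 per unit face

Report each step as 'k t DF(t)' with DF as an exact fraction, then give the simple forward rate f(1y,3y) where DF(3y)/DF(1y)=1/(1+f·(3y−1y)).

step 1 [1y] swap r/1=457/9543: DF=(1 − 457/9543·(0))/(1+457/9543) = 9543/10000 ≈ 0.954300
step 2 [2y] zero: DF = P = 4613/5000 ≈ 0.922600
step 3 [3y] swap r/1=76/2137: DF=(1 − 76/2137·(0.954300+0.922600))/(1+76/2137) = 2253/2500 ≈ 0.901200
step 4 [4y] zero: DF = P = 8861/10000 ≈ 0.886100

1 1 9543/10000
2 2 4613/5000
3 3 2253/2500
4 4 8861/10000
f(1y,3y) = ((9543/10000)/(2253/2500) − 1)/(2) = 177/6008 ≈ 2.9461%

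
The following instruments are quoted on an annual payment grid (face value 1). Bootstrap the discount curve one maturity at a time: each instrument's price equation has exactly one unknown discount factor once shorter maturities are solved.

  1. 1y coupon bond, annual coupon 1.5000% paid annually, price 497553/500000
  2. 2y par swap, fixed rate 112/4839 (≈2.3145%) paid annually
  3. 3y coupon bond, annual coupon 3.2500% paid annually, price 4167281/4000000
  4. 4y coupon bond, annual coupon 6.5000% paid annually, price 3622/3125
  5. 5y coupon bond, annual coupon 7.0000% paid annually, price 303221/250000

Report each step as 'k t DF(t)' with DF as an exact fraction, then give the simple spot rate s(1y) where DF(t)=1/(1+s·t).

1 1 2451/2500
2 2 597/625
3 3 9481/10000
4 4 9123/10000
5 5 2213/2500
s(1y) = (1/(2451/2500) − 1)/(1) = 49/2451 ≈ 1.9992%

step 1 [1y] bond c/1=3/200: DF=(497553/500000 − 3/200·(0))/(1+3/200) = 2451/2500 ≈ 0.980400
step 2 [2y] swap r/1=112/4839: DF=(1 − 112/4839·(0.980400))/(1+112/4839) = 597/625 ≈ 0.955200
step 3 [3y] bond c/1=13/400: DF=(4167281/4000000 − 13/400·(0.980400+0.955200))/(1+13/400) = 9481/10000 ≈ 0.948100
step 4 [4y] bond c/1=13/200: DF=(3622/3125 − 13/200·(0.980400+0.955200+0.948100))/(1+13/200) = 9123/10000 ≈ 0.912300
step 5 [5y] bond c/1=7/100: DF=(303221/250000 − 7/100·(0.980400+0.955200+0.948100+0.912300))/(1+7/100) = 2213/2500 ≈ 0.885200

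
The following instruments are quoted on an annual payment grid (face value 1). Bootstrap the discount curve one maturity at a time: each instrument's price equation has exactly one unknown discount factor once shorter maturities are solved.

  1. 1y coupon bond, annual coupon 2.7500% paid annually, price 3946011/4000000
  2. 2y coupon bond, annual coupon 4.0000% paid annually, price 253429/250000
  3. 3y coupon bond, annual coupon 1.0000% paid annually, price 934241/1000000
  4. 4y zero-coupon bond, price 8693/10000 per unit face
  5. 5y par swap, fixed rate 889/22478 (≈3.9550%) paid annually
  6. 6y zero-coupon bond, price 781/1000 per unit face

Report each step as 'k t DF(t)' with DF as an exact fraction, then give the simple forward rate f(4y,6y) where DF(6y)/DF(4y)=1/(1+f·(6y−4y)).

1 1 9601/10000
2 2 4689/5000
3 3 4531/5000
4 4 8693/10000
5 5 4111/5000
6 6 781/1000
f(4y,6y) = ((8693/10000)/(781/1000) − 1)/(2) = 883/15620 ≈ 5.6530%

step 1 [1y] bond c/1=11/400: DF=(3946011/4000000 − 11/400·(0))/(1+11/400) = 9601/10000 ≈ 0.960100
step 2 [2y] bond c/1=1/25: DF=(253429/250000 − 1/25·(0.960100))/(1+1/25) = 4689/5000 ≈ 0.937800
step 3 [3y] bond c/1=1/100: DF=(934241/1000000 − 1/100·(0.960100+0.937800))/(1+1/100) = 4531/5000 ≈ 0.906200
step 4 [4y] zero: DF = P = 8693/10000 ≈ 0.869300
step 5 [5y] swap r/1=889/22478: DF=(1 − 889/22478·(0.960100+0.937800+0.906200+0.869300))/(1+889/22478) = 4111/5000 ≈ 0.822200
step 6 [6y] zero: DF = P = 781/1000 ≈ 0.781000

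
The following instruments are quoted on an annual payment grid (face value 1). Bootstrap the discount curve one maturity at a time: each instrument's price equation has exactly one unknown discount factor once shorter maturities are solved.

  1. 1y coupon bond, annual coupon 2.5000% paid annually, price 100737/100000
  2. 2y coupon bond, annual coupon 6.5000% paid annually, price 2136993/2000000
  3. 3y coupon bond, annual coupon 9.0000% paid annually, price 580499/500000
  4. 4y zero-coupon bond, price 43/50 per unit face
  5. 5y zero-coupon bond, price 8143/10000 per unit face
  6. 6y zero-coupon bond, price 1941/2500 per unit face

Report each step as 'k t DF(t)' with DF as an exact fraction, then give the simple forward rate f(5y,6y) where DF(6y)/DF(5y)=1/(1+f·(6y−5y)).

1 1 2457/2500
2 2 9433/10000
3 3 9061/10000
4 4 43/50
5 5 8143/10000
6 6 1941/2500
f(5y,6y) = ((8143/10000)/(1941/2500) − 1)/(1) = 379/7764 ≈ 4.8815%

step 1 [1y] bond c/1=1/40: DF=(100737/100000 − 1/40·(0))/(1+1/40) = 2457/2500 ≈ 0.982800
step 2 [2y] bond c/1=13/200: DF=(2136993/2000000 − 13/200·(0.982800))/(1+13/200) = 9433/10000 ≈ 0.943300
step 3 [3y] bond c/1=9/100: DF=(580499/500000 − 9/100·(0.982800+0.943300))/(1+9/100) = 9061/10000 ≈ 0.906100
step 4 [4y] zero: DF = P = 43/50 ≈ 0.860000
step 5 [5y] zero: DF = P = 8143/10000 ≈ 0.814300
step 6 [6y] zero: DF = P = 1941/2500 ≈ 0.776400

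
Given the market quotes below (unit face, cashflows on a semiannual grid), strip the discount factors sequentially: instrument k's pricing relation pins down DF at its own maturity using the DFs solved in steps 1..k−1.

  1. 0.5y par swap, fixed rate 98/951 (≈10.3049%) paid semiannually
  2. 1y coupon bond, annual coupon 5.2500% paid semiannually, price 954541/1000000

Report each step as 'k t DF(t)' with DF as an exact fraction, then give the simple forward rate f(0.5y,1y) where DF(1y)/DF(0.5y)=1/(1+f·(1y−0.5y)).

step 1 [0.5y] swap r/2=49/951: DF=(1 − 49/951·(0))/(1+49/951) = 951/1000 ≈ 0.951000
step 2 [1y] bond c/2=21/800: DF=(954541/1000000 − 21/800·(0.951000))/(1+21/800) = 4529/5000 ≈ 0.905800

1 1/2 951/1000
2 1 4529/5000
f(0.5y,1y) = ((951/1000)/(4529/5000) − 1)/(1/2) = 452/4529 ≈ 9.9801%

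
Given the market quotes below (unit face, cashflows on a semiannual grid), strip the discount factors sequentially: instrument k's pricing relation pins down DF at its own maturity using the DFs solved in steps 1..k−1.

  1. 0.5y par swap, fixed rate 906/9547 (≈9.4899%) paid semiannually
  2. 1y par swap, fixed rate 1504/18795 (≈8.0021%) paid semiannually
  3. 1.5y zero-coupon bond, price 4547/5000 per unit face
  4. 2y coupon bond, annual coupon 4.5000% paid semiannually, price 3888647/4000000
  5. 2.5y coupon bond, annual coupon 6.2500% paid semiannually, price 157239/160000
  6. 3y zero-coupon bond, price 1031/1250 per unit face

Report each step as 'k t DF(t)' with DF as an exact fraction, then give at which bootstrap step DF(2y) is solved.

1 1/2 9547/10000
2 1 578/625
3 3/2 4547/5000
4 2 4447/5000
5 5/2 1683/2000
6 3 1031/1250
DF(2y) is solved at step 4

step 1 [0.5y] swap r/2=453/9547: DF=(1 − 453/9547·(0))/(1+453/9547) = 9547/10000 ≈ 0.954700
step 2 [1y] swap r/2=752/18795: DF=(1 − 752/18795·(0.954700))/(1+752/18795) = 578/625 ≈ 0.924800
step 3 [1.5y] zero: DF = P = 4547/5000 ≈ 0.909400
step 4 [2y] bond c/2=9/400: DF=(3888647/4000000 − 9/400·(0.954700+0.924800+0.909400))/(1+9/400) = 4447/5000 ≈ 0.889400
step 5 [2.5y] bond c/2=1/32: DF=(157239/160000 − 1/32·(0.954700+0.924800+0.909400+0.889400))/(1+1/32) = 1683/2000 ≈ 0.841500
step 6 [3y] zero: DF = P = 1031/1250 ≈ 0.824800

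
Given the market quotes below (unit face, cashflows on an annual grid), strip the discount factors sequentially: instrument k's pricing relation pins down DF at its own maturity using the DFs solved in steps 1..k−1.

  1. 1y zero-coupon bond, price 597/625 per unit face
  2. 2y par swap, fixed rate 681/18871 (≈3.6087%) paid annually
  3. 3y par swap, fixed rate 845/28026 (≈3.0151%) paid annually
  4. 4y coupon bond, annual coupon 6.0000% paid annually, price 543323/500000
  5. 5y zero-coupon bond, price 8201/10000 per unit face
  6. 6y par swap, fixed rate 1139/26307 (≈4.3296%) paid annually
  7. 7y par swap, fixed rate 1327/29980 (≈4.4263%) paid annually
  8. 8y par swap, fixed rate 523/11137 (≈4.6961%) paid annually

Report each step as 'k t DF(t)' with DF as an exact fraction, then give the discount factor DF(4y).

step 1 [1y] zero: DF = P = 597/625 ≈ 0.955200
step 2 [2y] swap r/1=681/18871: DF=(1 − 681/18871·(0.955200))/(1+681/18871) = 9319/10000 ≈ 0.931900
step 3 [3y] swap r/1=845/28026: DF=(1 − 845/28026·(0.955200+0.931900))/(1+845/28026) = 1831/2000 ≈ 0.915500
step 4 [4y] bond c/1=3/50: DF=(543323/500000 − 3/50·(0.955200+0.931900+0.915500))/(1+3/50) = 1733/2000 ≈ 0.866500
step 5 [5y] zero: DF = P = 8201/10000 ≈ 0.820100
step 6 [6y] swap r/1=1139/26307: DF=(1 − 1139/26307·(0.955200+0.931900+0.915500+0.866500+0.820100))/(1+1139/26307) = 3861/5000 ≈ 0.772200
step 7 [7y] swap r/1=1327/29980: DF=(1 − 1327/29980·(0.955200+0.931900+0.915500+0.866500+0.820100+0.772200))/(1+1327/29980) = 3673/5000 ≈ 0.734600
step 8 [8y] swap r/1=523/11137: DF=(1 − 523/11137·(0.955200+0.931900+0.915500+0.866500+0.820100+0.772200+0.734600))/(1+523/11137) = 3431/5000 ≈ 0.686200

1 1 597/625
2 2 9319/10000
3 3 1831/2000
4 4 1733/2000
5 5 8201/10000
6 6 3861/5000
7 7 3673/5000
8 8 3431/5000
DF(4y) = 1733/2000 ≈ 0.866500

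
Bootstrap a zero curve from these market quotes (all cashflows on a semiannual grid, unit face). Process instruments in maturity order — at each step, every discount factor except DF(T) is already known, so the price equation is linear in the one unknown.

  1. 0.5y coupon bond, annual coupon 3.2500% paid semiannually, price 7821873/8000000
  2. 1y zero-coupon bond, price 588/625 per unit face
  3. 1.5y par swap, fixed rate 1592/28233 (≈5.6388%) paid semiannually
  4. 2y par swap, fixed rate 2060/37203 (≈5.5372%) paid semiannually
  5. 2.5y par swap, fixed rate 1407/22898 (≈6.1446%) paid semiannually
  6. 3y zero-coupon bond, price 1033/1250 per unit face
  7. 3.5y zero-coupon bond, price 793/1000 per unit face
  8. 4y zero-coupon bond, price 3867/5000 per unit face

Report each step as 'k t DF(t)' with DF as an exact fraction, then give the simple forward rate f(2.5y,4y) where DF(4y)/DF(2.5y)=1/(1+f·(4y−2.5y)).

step 1 [0.5y] bond c/2=13/800: DF=(7821873/8000000 − 13/800·(0))/(1+13/800) = 9621/10000 ≈ 0.962100
step 2 [1y] zero: DF = P = 588/625 ≈ 0.940800
step 3 [1.5y] swap r/2=796/28233: DF=(1 − 796/28233·(0.962100+0.940800))/(1+796/28233) = 2301/2500 ≈ 0.920400
step 4 [2y] swap r/2=1030/37203: DF=(1 − 1030/37203·(0.962100+0.940800+0.920400))/(1+1030/37203) = 897/1000 ≈ 0.897000
step 5 [2.5y] swap r/2=1407/45796: DF=(1 − 1407/45796·(0.962100+0.940800+0.920400+0.897000))/(1+1407/45796) = 8593/10000 ≈ 0.859300
step 6 [3y] zero: DF = P = 1033/1250 ≈ 0.826400
step 7 [3.5y] zero: DF = P = 793/1000 ≈ 0.793000
step 8 [4y] zero: DF = P = 3867/5000 ≈ 0.773400

1 1/2 9621/10000
2 1 588/625
3 3/2 2301/2500
4 2 897/1000
5 5/2 8593/10000
6 3 1033/1250
7 7/2 793/1000
8 4 3867/5000
f(2.5y,4y) = ((8593/10000)/(3867/5000) − 1)/(3/2) = 859/11601 ≈ 7.4045%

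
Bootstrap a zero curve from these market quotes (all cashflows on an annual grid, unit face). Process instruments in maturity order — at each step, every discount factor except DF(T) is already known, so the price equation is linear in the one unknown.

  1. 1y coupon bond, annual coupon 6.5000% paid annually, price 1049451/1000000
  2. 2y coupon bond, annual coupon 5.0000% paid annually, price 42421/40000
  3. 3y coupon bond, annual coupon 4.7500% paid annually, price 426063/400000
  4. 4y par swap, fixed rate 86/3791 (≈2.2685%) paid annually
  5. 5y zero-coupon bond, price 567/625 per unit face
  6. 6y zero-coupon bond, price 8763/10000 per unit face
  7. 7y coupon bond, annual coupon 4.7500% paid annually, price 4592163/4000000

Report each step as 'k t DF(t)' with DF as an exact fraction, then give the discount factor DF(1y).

1 1 4927/5000
2 2 9631/10000
3 3 1857/2000
4 4 457/500
5 5 567/625
6 6 8763/10000
7 7 527/625
DF(1y) = 4927/5000 ≈ 0.985400

step 1 [1y] bond c/1=13/200: DF=(1049451/1000000 − 13/200·(0))/(1+13/200) = 4927/5000 ≈ 0.985400
step 2 [2y] bond c/1=1/20: DF=(42421/40000 − 1/20·(0.985400))/(1+1/20) = 9631/10000 ≈ 0.963100
step 3 [3y] bond c/1=19/400: DF=(426063/400000 − 19/400·(0.985400+0.963100))/(1+19/400) = 1857/2000 ≈ 0.928500
step 4 [4y] swap r/1=86/3791: DF=(1 − 86/3791·(0.985400+0.963100+0.928500))/(1+86/3791) = 457/500 ≈ 0.914000
step 5 [5y] zero: DF = P = 567/625 ≈ 0.907200
step 6 [6y] zero: DF = P = 8763/10000 ≈ 0.876300
step 7 [7y] bond c/1=19/400: DF=(4592163/4000000 − 19/400·(0.985400+0.963100+0.928500+0.914000+0.907200+0.876300))/(1+19/400) = 527/625 ≈ 0.843200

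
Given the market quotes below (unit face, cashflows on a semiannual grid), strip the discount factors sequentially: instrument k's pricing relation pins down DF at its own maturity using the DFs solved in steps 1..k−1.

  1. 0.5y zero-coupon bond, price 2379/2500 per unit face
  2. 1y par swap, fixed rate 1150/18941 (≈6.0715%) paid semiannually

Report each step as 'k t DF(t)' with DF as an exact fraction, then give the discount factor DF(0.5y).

step 1 [0.5y] zero: DF = P = 2379/2500 ≈ 0.951600
step 2 [1y] swap r/2=575/18941: DF=(1 − 575/18941·(0.951600))/(1+575/18941) = 377/400 ≈ 0.942500

1 1/2 2379/2500
2 1 377/400
DF(0.5y) = 2379/2500 ≈ 0.951600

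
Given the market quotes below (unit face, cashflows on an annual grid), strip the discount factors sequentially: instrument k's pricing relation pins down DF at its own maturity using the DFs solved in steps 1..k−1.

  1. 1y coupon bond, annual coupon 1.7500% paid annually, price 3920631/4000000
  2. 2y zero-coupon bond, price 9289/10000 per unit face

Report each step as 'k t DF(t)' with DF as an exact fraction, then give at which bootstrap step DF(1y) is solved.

1 1 9633/10000
2 2 9289/10000
DF(1y) is solved at step 1

step 1 [1y] bond c/1=7/400: DF=(3920631/4000000 − 7/400·(0))/(1+7/400) = 9633/10000 ≈ 0.963300
step 2 [2y] zero: DF = P = 9289/10000 ≈ 0.928900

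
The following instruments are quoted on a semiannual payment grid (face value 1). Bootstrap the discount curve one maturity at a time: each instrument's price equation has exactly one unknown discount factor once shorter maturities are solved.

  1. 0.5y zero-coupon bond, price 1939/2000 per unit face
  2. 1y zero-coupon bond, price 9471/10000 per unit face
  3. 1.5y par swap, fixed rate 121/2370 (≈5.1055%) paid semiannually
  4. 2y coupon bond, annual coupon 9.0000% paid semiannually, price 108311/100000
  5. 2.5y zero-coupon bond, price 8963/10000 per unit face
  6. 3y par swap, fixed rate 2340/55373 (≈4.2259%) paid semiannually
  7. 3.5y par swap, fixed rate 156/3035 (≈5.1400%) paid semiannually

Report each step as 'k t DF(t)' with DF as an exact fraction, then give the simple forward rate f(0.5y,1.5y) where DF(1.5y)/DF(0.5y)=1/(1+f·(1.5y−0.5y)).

1 1/2 1939/2000
2 1 9471/10000
3 3/2 4637/5000
4 2 457/500
5 5/2 8963/10000
6 3 883/1000
7 7/2 4181/5000
f(0.5y,1.5y) = ((1939/2000)/(4637/5000) − 1)/(1) = 421/9274 ≈ 4.5396%

step 1 [0.5y] zero: DF = P = 1939/2000 ≈ 0.969500
step 2 [1y] zero: DF = P = 9471/10000 ≈ 0.947100
step 3 [1.5y] swap r/2=121/4740: DF=(1 − 121/4740·(0.969500+0.947100))/(1+121/4740) = 4637/5000 ≈ 0.927400
step 4 [2y] bond c/2=9/200: DF=(108311/100000 − 9/200·(0.969500+0.947100+0.927400))/(1+9/200) = 457/500 ≈ 0.914000
step 5 [2.5y] zero: DF = P = 8963/10000 ≈ 0.896300
step 6 [3y] swap r/2=1170/55373: DF=(1 − 1170/55373·(0.969500+0.947100+0.927400+0.914000+0.896300))/(1+1170/55373) = 883/1000 ≈ 0.883000
step 7 [3.5y] swap r/2=78/3035: DF=(1 − 78/3035·(0.969500+0.947100+0.927400+0.914000+0.896300+0.883000))/(1+78/3035) = 4181/5000 ≈ 0.836200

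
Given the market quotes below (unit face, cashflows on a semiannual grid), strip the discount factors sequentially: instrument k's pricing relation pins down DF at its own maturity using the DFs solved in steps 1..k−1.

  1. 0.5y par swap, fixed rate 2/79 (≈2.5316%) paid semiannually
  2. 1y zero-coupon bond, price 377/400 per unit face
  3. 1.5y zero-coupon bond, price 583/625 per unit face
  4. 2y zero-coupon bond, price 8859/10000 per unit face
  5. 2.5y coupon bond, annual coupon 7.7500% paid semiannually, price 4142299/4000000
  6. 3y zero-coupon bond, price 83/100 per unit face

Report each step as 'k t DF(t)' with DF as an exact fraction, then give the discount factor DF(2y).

step 1 [0.5y] swap r/2=1/79: DF=(1 − 1/79·(0))/(1+1/79) = 79/80 ≈ 0.987500
step 2 [1y] zero: DF = P = 377/400 ≈ 0.942500
step 3 [1.5y] zero: DF = P = 583/625 ≈ 0.932800
step 4 [2y] zero: DF = P = 8859/10000 ≈ 0.885900
step 5 [2.5y] bond c/2=31/800: DF=(4142299/4000000 − 31/800·(0.987500+0.942500+0.932800+0.885900))/(1+31/800) = 8571/10000 ≈ 0.857100
step 6 [3y] zero: DF = P = 83/100 ≈ 0.830000

1 1/2 79/80
2 1 377/400
3 3/2 583/625
4 2 8859/10000
5 5/2 8571/10000
6 3 83/100
DF(2y) = 8859/10000 ≈ 0.885900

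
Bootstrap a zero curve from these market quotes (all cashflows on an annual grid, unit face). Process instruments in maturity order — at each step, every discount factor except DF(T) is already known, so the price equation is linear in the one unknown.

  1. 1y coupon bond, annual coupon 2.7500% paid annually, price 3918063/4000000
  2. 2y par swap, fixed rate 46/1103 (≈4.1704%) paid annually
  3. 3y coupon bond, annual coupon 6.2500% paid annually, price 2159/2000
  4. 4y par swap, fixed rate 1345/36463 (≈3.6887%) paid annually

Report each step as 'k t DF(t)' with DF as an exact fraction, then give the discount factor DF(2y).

step 1 [1y] bond c/1=11/400: DF=(3918063/4000000 − 11/400·(0))/(1+11/400) = 9533/10000 ≈ 0.953300
step 2 [2y] swap r/1=46/1103: DF=(1 − 46/1103·(0.953300))/(1+46/1103) = 4609/5000 ≈ 0.921800
step 3 [3y] bond c/1=1/16: DF=(2159/2000 − 1/16·(0.953300+0.921800))/(1+1/16) = 9057/10000 ≈ 0.905700
step 4 [4y] swap r/1=1345/36463: DF=(1 − 1345/36463·(0.953300+0.921800+0.905700))/(1+1345/36463) = 1731/2000 ≈ 0.865500

1 1 9533/10000
2 2 4609/5000
3 3 9057/10000
4 4 1731/2000
DF(2y) = 4609/5000 ≈ 0.921800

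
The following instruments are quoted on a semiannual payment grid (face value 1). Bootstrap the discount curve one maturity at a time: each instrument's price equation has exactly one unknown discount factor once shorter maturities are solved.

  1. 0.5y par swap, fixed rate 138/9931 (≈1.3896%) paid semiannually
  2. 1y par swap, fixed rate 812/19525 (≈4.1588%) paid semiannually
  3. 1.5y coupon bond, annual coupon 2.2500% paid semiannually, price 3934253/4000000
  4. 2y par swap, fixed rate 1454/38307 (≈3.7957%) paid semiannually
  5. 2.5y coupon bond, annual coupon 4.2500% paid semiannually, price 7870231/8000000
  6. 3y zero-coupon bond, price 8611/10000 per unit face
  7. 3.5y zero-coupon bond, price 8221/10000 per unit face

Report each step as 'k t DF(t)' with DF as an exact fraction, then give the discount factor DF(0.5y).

step 1 [0.5y] swap r/2=69/9931: DF=(1 − 69/9931·(0))/(1+69/9931) = 9931/10000 ≈ 0.993100
step 2 [1y] swap r/2=406/19525: DF=(1 − 406/19525·(0.993100))/(1+406/19525) = 4797/5000 ≈ 0.959400
step 3 [1.5y] bond c/2=9/800: DF=(3934253/4000000 − 9/800·(0.993100+0.959400))/(1+9/800) = 9509/10000 ≈ 0.950900
step 4 [2y] swap r/2=727/38307: DF=(1 − 727/38307·(0.993100+0.959400+0.950900))/(1+727/38307) = 9273/10000 ≈ 0.927300
step 5 [2.5y] bond c/2=17/800: DF=(7870231/8000000 − 17/800·(0.993100+0.959400+0.950900+0.927300))/(1+17/800) = 2209/2500 ≈ 0.883600
step 6 [3y] zero: DF = P = 8611/10000 ≈ 0.861100
step 7 [3.5y] zero: DF = P = 8221/10000 ≈ 0.822100

1 1/2 9931/10000
2 1 4797/5000
3 3/2 9509/10000
4 2 9273/10000
5 5/2 2209/2500
6 3 8611/10000
7 7/2 8221/10000
DF(0.5y) = 9931/10000 ≈ 0.993100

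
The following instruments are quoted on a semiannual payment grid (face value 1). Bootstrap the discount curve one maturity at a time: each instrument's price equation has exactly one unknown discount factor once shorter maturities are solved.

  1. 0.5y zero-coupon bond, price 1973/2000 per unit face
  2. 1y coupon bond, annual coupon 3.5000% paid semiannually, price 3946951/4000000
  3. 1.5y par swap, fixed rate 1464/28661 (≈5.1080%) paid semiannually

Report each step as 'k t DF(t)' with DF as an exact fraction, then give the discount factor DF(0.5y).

step 1 [0.5y] zero: DF = P = 1973/2000 ≈ 0.986500
step 2 [1y] bond c/2=7/400: DF=(3946951/4000000 − 7/400·(0.986500))/(1+7/400) = 1191/1250 ≈ 0.952800
step 3 [1.5y] swap r/2=732/28661: DF=(1 − 732/28661·(0.986500+0.952800))/(1+732/28661) = 2317/2500 ≈ 0.926800

1 1/2 1973/2000
2 1 1191/1250
3 3/2 2317/2500
DF(0.5y) = 1973/2000 ≈ 0.986500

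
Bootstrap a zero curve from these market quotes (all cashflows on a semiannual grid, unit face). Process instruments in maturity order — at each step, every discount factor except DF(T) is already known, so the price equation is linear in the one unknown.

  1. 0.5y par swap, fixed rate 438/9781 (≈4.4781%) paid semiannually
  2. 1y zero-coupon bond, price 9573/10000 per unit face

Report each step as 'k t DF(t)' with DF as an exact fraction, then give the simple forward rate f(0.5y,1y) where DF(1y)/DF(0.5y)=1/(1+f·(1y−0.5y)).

step 1 [0.5y] swap r/2=219/9781: DF=(1 − 219/9781·(0))/(1+219/9781) = 9781/10000 ≈ 0.978100
step 2 [1y] zero: DF = P = 9573/10000 ≈ 0.957300

1 1/2 9781/10000
2 1 9573/10000
f(0.5y,1y) = ((9781/10000)/(9573/10000) − 1)/(1/2) = 416/9573 ≈ 4.3456%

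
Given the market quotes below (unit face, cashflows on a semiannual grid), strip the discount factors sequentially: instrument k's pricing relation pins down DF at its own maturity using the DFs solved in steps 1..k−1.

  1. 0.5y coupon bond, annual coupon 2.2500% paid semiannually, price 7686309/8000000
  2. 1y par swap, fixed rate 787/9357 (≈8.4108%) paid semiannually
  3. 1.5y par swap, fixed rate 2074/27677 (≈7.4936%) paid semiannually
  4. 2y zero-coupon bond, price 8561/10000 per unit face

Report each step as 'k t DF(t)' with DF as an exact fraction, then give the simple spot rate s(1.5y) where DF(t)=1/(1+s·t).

1 1/2 9501/10000
2 1 9213/10000
3 3/2 8963/10000
4 2 8561/10000
s(1.5y) = (1/(8963/10000) − 1)/(3/2) = 2074/26889 ≈ 7.7132%

step 1 [0.5y] bond c/2=9/800: DF=(7686309/8000000 − 9/800·(0))/(1+9/800) = 9501/10000 ≈ 0.950100
step 2 [1y] swap r/2=787/18714: DF=(1 − 787/18714·(0.950100))/(1+787/18714) = 9213/10000 ≈ 0.921300
step 3 [1.5y] swap r/2=1037/27677: DF=(1 − 1037/27677·(0.950100+0.921300))/(1+1037/27677) = 8963/10000 ≈ 0.896300
step 4 [2y] zero: DF = P = 8561/10000 ≈ 0.856100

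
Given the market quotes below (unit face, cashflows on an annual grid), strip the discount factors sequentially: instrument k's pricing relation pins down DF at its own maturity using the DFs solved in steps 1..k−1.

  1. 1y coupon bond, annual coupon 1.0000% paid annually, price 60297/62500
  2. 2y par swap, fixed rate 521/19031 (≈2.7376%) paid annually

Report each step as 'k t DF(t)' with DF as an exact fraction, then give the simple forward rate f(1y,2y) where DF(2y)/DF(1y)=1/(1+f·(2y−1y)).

step 1 [1y] bond c/1=1/100: DF=(60297/62500 − 1/100·(0))/(1+1/100) = 597/625 ≈ 0.955200
step 2 [2y] swap r/1=521/19031: DF=(1 − 521/19031·(0.955200))/(1+521/19031) = 9479/10000 ≈ 0.947900

1 1 597/625
2 2 9479/10000
f(1y,2y) = ((597/625)/(9479/10000) − 1)/(1) = 73/9479 ≈ 0.7701%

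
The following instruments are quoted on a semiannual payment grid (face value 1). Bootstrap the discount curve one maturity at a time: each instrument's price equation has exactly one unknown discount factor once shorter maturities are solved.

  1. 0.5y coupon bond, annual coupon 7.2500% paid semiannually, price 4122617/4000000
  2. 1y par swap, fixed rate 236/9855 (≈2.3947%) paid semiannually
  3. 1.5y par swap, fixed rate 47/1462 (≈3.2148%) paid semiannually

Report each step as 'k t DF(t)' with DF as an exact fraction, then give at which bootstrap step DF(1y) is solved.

step 1 [0.5y] bond c/2=29/800: DF=(4122617/4000000 − 29/800·(0))/(1+29/800) = 4973/5000 ≈ 0.994600
step 2 [1y] swap r/2=118/9855: DF=(1 − 118/9855·(0.994600))/(1+118/9855) = 2441/2500 ≈ 0.976400
step 3 [1.5y] swap r/2=47/2924: DF=(1 − 47/2924·(0.994600+0.976400))/(1+47/2924) = 953/1000 ≈ 0.953000

1 1/2 4973/5000
2 1 2441/2500
3 3/2 953/1000
DF(1y) is solved at step 2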